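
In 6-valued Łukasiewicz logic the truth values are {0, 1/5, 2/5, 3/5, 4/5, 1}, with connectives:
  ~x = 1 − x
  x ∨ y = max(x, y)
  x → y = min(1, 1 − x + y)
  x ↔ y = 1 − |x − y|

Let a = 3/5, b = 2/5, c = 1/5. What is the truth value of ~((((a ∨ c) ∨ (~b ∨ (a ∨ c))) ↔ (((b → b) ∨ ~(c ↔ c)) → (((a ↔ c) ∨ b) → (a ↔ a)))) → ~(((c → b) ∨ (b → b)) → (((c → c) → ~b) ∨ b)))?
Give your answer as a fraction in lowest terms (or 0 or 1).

a ∨ c = 3/5 ∨ 1/5 = 3/5
~b = ~2/5 = 3/5
a ∨ c = 3/5 ∨ 1/5 = 3/5
~b ∨ (a ∨ c) = 3/5 ∨ 3/5 = 3/5
(a ∨ c) ∨ (~b ∨ (a ∨ c)) = 3/5 ∨ 3/5 = 3/5
b → b = 2/5 → 2/5 = 1
c ↔ c = 1/5 ↔ 1/5 = 1
~(c ↔ c) = ~1 = 0
(b → b) ∨ ~(c ↔ c) = 1 ∨ 0 = 1
a ↔ c = 3/5 ↔ 1/5 = 3/5
(a ↔ c) ∨ b = 3/5 ∨ 2/5 = 3/5
a ↔ a = 3/5 ↔ 3/5 = 1
((a ↔ c) ∨ b) → (a ↔ a) = 3/5 → 1 = 1
((b → b) ∨ ~(c ↔ c)) → (((a ↔ c) ∨ b) → (a ↔ a)) = 1 → 1 = 1
((a ∨ c) ∨ (~b ∨ (a ∨ c))) ↔ (((b → b) ∨ ~(c ↔ c)) → (((a ↔ c) ∨ b) → (a ↔ a))) = 3/5 ↔ 1 = 3/5
c → b = 1/5 → 2/5 = 1
b → b = 2/5 → 2/5 = 1
(c → b) ∨ (b → b) = 1 ∨ 1 = 1
c → c = 1/5 → 1/5 = 1
~b = ~2/5 = 3/5
(c → c) → ~b = 1 → 3/5 = 3/5
((c → c) → ~b) ∨ b = 3/5 ∨ 2/5 = 3/5
((c → b) ∨ (b → b)) → (((c → c) → ~b) ∨ b) = 1 → 3/5 = 3/5
~(((c → b) ∨ (b → b)) → (((c → c) → ~b) ∨ b)) = ~3/5 = 2/5
(((a ∨ c) ∨ (~b ∨ (a ∨ c))) ↔ (((b → b) ∨ ~(c ↔ c)) → (((a ↔ c) ∨ b) → (a ↔ a)))) → ~(((c → b) ∨ (b → b)) → (((c → c) → ~b) ∨ b)) = 3/5 → 2/5 = 4/5
~((((a ∨ c) ∨ (~b ∨ (a ∨ c))) ↔ (((b → b) ∨ ~(c ↔ c)) → (((a ↔ c) ∨ b) → (a ↔ a)))) → ~(((c → b) ∨ (b → b)) → (((c → c) → ~b) ∨ b))) = ~4/5 = 1/5

1/5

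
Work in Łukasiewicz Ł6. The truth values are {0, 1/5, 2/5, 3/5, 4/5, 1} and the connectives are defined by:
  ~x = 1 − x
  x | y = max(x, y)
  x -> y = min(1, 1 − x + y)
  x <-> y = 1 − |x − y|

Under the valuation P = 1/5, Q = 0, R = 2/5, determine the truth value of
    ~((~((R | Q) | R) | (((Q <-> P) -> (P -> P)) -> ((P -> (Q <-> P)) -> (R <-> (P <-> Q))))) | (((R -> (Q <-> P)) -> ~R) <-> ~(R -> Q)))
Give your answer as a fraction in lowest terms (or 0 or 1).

1/5

R | Q = 2/5 | 0 = 2/5
(R | Q) | R = 2/5 | 2/5 = 2/5
~((R | Q) | R) = ~2/5 = 3/5
Q <-> P = 0 <-> 1/5 = 4/5
P -> P = 1/5 -> 1/5 = 1
(Q <-> P) -> (P -> P) = 4/5 -> 1 = 1
Q <-> P = 0 <-> 1/5 = 4/5
P -> (Q <-> P) = 1/5 -> 4/5 = 1
P <-> Q = 1/5 <-> 0 = 4/5
R <-> (P <-> Q) = 2/5 <-> 4/5 = 3/5
(P -> (Q <-> P)) -> (R <-> (P <-> Q)) = 1 -> 3/5 = 3/5
((Q <-> P) -> (P -> P)) -> ((P -> (Q <-> P)) -> (R <-> (P <-> Q))) = 1 -> 3/5 = 3/5
~((R | Q) | R) | (((Q <-> P) -> (P -> P)) -> ((P -> (Q <-> P)) -> (R <-> (P <-> Q)))) = 3/5 | 3/5 = 3/5
Q <-> P = 0 <-> 1/5 = 4/5
R -> (Q <-> P) = 2/5 -> 4/5 = 1
~R = ~2/5 = 3/5
(R -> (Q <-> P)) -> ~R = 1 -> 3/5 = 3/5
R -> Q = 2/5 -> 0 = 3/5
~(R -> Q) = ~3/5 = 2/5
((R -> (Q <-> P)) -> ~R) <-> ~(R -> Q) = 3/5 <-> 2/5 = 4/5
(~((R | Q) | R) | (((Q <-> P) -> (P -> P)) -> ((P -> (Q <-> P)) -> (R <-> (P <-> Q))))) | (((R -> (Q <-> P)) -> ~R) <-> ~(R -> Q)) = 3/5 | 4/5 = 4/5
~((~((R | Q) | R) | (((Q <-> P) -> (P -> P)) -> ((P -> (Q <-> P)) -> (R <-> (P <-> Q))))) | (((R -> (Q <-> P)) -> ~R) <-> ~(R -> Q))) = ~4/5 = 1/5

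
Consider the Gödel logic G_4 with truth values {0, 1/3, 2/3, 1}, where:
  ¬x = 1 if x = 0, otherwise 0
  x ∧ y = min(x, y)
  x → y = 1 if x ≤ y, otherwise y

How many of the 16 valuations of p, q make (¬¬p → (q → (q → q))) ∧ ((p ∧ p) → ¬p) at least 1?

4

p = 0, q = 0 ↦ 1  ≥
p = 0, q = 1/3 ↦ 1  ≥
p = 0, q = 2/3 ↦ 1  ≥
p = 0, q = 1 ↦ 1  ≥
p = 1/3, q = 0 ↦ 0  <
p = 1/3, q = 1/3 ↦ 0  <
p = 1/3, q = 2/3 ↦ 0  <
p = 1/3, q = 1 ↦ 0  <
p = 2/3, q = 0 ↦ 0  <
p = 2/3, q = 1/3 ↦ 0  <
p = 2/3, q = 2/3 ↦ 0  <
p = 2/3, q = 1 ↦ 0  <
p = 1, q = 0 ↦ 0  <
p = 1, q = 1/3 ↦ 0  <
p = 1, q = 2/3 ↦ 0  <
p = 1, q = 1 ↦ 0  <
So 4 of the 16 assignments meet the threshold.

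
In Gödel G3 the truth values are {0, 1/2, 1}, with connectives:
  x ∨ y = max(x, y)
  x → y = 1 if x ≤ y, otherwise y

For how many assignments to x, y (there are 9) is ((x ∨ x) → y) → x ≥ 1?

4

x = 0, y = 0 ↦ 0  <
x = 0, y = 1/2 ↦ 0  <
x = 0, y = 1 ↦ 0  <
x = 1/2, y = 0 ↦ 1  ≥
x = 1/2, y = 1/2 ↦ 1/2  <
x = 1/2, y = 1 ↦ 1/2  <
x = 1, y = 0 ↦ 1  ≥
x = 1, y = 1/2 ↦ 1  ≥
x = 1, y = 1 ↦ 1  ≥
So 4 of the 9 assignments meet the threshold.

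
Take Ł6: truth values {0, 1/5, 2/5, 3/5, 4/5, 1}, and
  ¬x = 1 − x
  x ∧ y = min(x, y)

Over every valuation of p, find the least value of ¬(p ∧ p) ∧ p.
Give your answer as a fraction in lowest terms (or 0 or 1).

0

Take p = 0:
p ∧ p = 0 ∧ 0 = 0
¬(p ∧ p) = ¬0 = 1
¬(p ∧ p) ∧ p = 1 ∧ 0 = 0
No assignment yields a value below 0, so this is the minimum.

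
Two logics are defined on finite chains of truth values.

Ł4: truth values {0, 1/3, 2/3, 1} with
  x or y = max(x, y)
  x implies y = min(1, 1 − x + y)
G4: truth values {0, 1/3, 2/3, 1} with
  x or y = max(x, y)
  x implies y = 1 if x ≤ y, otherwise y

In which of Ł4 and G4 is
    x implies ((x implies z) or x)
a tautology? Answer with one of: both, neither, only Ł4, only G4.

In Ł4: every assignment gives 1 — tautology.
In G4: every assignment gives 1 — tautology.

both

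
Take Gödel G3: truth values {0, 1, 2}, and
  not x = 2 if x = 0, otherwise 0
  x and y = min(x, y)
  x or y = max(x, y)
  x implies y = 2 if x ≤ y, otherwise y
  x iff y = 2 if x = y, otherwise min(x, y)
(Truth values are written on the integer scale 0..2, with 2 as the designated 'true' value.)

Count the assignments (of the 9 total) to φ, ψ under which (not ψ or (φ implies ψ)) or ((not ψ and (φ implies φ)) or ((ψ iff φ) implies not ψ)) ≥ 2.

φ = 0, ψ = 0 ↦ 2  ≥
φ = 0, ψ = 1 ↦ 2  ≥
φ = 0, ψ = 2 ↦ 2  ≥
φ = 1, ψ = 0 ↦ 2  ≥
φ = 1, ψ = 1 ↦ 2  ≥
φ = 1, ψ = 2 ↦ 2  ≥
φ = 2, ψ = 0 ↦ 2  ≥
φ = 2, ψ = 1 ↦ 1  <
φ = 2, ψ = 2 ↦ 2  ≥
So 8 of the 9 assignments meet the threshold.

8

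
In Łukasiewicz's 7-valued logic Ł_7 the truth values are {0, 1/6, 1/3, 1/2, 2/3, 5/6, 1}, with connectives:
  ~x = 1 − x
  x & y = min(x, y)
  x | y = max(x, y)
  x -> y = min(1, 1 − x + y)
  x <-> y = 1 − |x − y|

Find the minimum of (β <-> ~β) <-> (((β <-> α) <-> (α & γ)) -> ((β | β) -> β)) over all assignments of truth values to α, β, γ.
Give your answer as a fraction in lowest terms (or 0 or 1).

Take α = 0, β = 0, γ = 0:
~β = ~0 = 1
β <-> ~β = 0 <-> 1 = 0
β <-> α = 0 <-> 0 = 1
α & γ = 0 & 0 = 0
(β <-> α) <-> (α & γ) = 1 <-> 0 = 0
β | β = 0 | 0 = 0
(β | β) -> β = 0 -> 0 = 1
((β <-> α) <-> (α & γ)) -> ((β | β) -> β) = 0 -> 1 = 1
(β <-> ~β) <-> (((β <-> α) <-> (α & γ)) -> ((β | β) -> β)) = 0 <-> 1 = 0
No assignment yields a value below 0, so this is the minimum.

0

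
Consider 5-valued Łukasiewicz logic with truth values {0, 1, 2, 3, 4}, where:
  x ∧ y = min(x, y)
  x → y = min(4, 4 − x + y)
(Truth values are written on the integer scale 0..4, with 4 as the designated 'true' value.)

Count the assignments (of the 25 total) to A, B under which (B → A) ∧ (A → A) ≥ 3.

value 4: 15 assignments (counts)
value 3: 4 assignments (counts)
value 2: 3 assignments
value 1: 2 assignments
value 0: 1 assignment
So 19 of the 25 assignments meet the threshold.

19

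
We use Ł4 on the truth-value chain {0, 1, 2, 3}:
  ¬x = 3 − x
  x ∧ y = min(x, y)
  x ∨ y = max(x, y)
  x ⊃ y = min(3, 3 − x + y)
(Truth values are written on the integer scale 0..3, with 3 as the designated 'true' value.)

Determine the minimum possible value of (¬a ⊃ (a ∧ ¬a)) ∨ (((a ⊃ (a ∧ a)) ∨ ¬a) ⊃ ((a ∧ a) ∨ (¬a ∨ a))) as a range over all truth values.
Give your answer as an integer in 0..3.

2

Take a = 1:
¬a = ¬1 = 2
¬a = ¬1 = 2
a ∧ ¬a = 1 ∧ 2 = 1
¬a ⊃ (a ∧ ¬a) = 2 ⊃ 1 = 2
a ∧ a = 1 ∧ 1 = 1
a ⊃ (a ∧ a) = 1 ⊃ 1 = 3
¬a = ¬1 = 2
(a ⊃ (a ∧ a)) ∨ ¬a = 3 ∨ 2 = 3
a ∧ a = 1 ∧ 1 = 1
¬a = ¬1 = 2
¬a ∨ a = 2 ∨ 1 = 2
(a ∧ a) ∨ (¬a ∨ a) = 1 ∨ 2 = 2
((a ⊃ (a ∧ a)) ∨ ¬a) ⊃ ((a ∧ a) ∨ (¬a ∨ a)) = 3 ⊃ 2 = 2
(¬a ⊃ (a ∧ ¬a)) ∨ (((a ⊃ (a ∧ a)) ∨ ¬a) ⊃ ((a ∧ a) ∨ (¬a ∨ a))) = 2 ∨ 2 = 2
No assignment yields a value below 2, so this is the minimum.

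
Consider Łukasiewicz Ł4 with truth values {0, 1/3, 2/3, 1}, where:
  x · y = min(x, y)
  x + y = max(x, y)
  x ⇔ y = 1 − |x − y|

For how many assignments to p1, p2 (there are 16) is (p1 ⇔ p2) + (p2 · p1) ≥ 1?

p1 = 0, p2 = 0 ↦ 1  ≥
p1 = 0, p2 = 1/3 ↦ 2/3  <
p1 = 0, p2 = 2/3 ↦ 1/3  <
p1 = 0, p2 = 1 ↦ 0  <
p1 = 1/3, p2 = 0 ↦ 2/3  <
p1 = 1/3, p2 = 1/3 ↦ 1  ≥
p1 = 1/3, p2 = 2/3 ↦ 2/3  <
p1 = 1/3, p2 = 1 ↦ 1/3  <
p1 = 2/3, p2 = 0 ↦ 1/3  <
p1 = 2/3, p2 = 1/3 ↦ 2/3  <
p1 = 2/3, p2 = 2/3 ↦ 1  ≥
p1 = 2/3, p2 = 1 ↦ 2/3  <
p1 = 1, p2 = 0 ↦ 0  <
p1 = 1, p2 = 1/3 ↦ 1/3  <
p1 = 1, p2 = 2/3 ↦ 2/3  <
p1 = 1, p2 = 1 ↦ 1  ≥
So 4 of the 16 assignments meet the threshold.

4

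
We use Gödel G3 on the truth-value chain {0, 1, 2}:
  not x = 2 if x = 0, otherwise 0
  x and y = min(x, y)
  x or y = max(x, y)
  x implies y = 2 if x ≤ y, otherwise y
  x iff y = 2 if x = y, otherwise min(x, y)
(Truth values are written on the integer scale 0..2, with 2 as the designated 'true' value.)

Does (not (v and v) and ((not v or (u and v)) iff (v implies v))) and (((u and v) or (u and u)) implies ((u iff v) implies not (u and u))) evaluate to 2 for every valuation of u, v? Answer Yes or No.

Counterexample: take u = 0, v = 1.
v and v = 1 and 1 = 1
not (v and v) = not 1 = 0
not v = not 1 = 0
u and v = 0 and 1 = 0
not v or (u and v) = 0 or 0 = 0
v implies v = 1 implies 1 = 2
(not v or (u and v)) iff (v implies v) = 0 iff 2 = 0
not (v and v) and ((not v or (u and v)) iff (v implies v)) = 0 and 0 = 0
u and v = 0 and 1 = 0
u and u = 0 and 0 = 0
(u and v) or (u and u) = 0 or 0 = 0
u iff v = 0 iff 1 = 0
u and u = 0 and 0 = 0
not (u and u) = not 0 = 2
(u iff v) implies not (u and u) = 0 implies 2 = 2
((u and v) or (u and u)) implies ((u iff v) implies not (u and u)) = 0 implies 2 = 2
(not (v and v) and ((not v or (u and v)) iff (v implies v))) and (((u and v) or (u and u)) implies ((u iff v) implies not (u and u))) = 0 and 2 = 0
This gives 0 ≠ 2.

No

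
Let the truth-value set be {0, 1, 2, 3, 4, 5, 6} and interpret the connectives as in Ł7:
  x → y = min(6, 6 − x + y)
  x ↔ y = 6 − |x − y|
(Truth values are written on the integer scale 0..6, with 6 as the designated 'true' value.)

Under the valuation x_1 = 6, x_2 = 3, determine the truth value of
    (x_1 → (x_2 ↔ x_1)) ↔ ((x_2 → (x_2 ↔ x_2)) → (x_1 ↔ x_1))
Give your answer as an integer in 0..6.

x_2 ↔ x_1 = 3 ↔ 6 = 3
x_1 → (x_2 ↔ x_1) = 6 → 3 = 3
x_2 ↔ x_2 = 3 ↔ 3 = 6
x_2 → (x_2 ↔ x_2) = 3 → 6 = 6
x_1 ↔ x_1 = 6 ↔ 6 = 6
(x_2 → (x_2 ↔ x_2)) → (x_1 ↔ x_1) = 6 → 6 = 6
(x_1 → (x_2 ↔ x_1)) ↔ ((x_2 → (x_2 ↔ x_2)) → (x_1 ↔ x_1)) = 3 ↔ 6 = 3

3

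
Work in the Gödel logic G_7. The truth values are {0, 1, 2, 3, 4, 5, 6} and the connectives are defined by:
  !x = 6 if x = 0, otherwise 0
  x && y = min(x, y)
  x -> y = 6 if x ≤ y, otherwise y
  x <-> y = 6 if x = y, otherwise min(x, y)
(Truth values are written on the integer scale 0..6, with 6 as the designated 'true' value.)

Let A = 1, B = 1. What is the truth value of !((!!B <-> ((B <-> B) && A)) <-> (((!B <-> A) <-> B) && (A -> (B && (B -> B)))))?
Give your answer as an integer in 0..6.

!B = !1 = 0
!!B = !0 = 6
B <-> B = 1 <-> 1 = 6
(B <-> B) && A = 6 && 1 = 1
!!B <-> ((B <-> B) && A) = 6 <-> 1 = 1
!B = !1 = 0
!B <-> A = 0 <-> 1 = 0
(!B <-> A) <-> B = 0 <-> 1 = 0
B -> B = 1 -> 1 = 6
B && (B -> B) = 1 && 6 = 1
A -> (B && (B -> B)) = 1 -> 1 = 6
((!B <-> A) <-> B) && (A -> (B && (B -> B))) = 0 && 6 = 0
(!!B <-> ((B <-> B) && A)) <-> (((!B <-> A) <-> B) && (A -> (B && (B -> B)))) = 1 <-> 0 = 0
!((!!B <-> ((B <-> B) && A)) <-> (((!B <-> A) <-> B) && (A -> (B && (B -> B))))) = !0 = 6

6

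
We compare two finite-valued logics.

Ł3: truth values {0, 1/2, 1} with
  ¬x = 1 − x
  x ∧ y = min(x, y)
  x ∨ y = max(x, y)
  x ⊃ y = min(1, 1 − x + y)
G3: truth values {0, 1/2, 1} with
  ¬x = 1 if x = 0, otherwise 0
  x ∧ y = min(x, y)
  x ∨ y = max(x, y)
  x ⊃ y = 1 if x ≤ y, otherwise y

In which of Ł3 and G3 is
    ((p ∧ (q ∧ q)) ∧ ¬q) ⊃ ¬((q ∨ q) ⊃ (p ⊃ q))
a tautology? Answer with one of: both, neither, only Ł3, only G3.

In Ł3: at p = 1/2, q = 1/2 the value is 1/2 — not a tautology.
In G3: every assignment gives 1 — tautology.

only G3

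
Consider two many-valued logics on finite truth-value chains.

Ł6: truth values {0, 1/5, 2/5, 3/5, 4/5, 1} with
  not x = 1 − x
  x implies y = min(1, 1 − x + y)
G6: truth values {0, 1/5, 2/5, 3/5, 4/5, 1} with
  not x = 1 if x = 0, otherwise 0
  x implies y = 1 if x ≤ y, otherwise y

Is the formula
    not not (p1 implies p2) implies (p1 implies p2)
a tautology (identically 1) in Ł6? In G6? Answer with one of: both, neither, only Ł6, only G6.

In Ł6: every assignment gives 1 — tautology.
In G6: at p1 = 2/5, p2 = 1/5 the value is 1/5 — not a tautology.

only Ł6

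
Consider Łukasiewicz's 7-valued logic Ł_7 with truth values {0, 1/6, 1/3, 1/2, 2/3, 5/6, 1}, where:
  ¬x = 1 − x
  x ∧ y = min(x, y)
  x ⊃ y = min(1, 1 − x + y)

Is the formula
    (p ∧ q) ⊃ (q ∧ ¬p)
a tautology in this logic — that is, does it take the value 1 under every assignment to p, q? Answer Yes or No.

Counterexample: take p = 2/3, q = 1/2.
p ∧ q = 2/3 ∧ 1/2 = 1/2
¬p = ¬2/3 = 1/3
q ∧ ¬p = 1/2 ∧ 1/3 = 1/3
(p ∧ q) ⊃ (q ∧ ¬p) = 1/2 ⊃ 1/3 = 5/6
This gives 5/6 ≠ 1.

No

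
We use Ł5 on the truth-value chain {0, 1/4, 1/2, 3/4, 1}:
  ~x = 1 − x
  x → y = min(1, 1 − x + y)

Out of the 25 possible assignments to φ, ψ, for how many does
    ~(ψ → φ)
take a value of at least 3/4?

value 1: 1 assignment (counts)
value 3/4: 2 assignments (counts)
value 1/2: 3 assignments
value 1/4: 4 assignments
value 0: 15 assignments
So 3 of the 25 assignments meet the threshold.

3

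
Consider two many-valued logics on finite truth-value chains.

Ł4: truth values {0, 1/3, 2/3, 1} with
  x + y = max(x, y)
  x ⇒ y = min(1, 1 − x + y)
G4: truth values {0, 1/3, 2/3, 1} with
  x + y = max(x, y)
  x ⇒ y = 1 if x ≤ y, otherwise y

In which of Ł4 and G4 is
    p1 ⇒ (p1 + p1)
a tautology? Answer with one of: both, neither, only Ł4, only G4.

In Ł4: every assignment gives 1 — tautology.
In G4: every assignment gives 1 — tautology.

both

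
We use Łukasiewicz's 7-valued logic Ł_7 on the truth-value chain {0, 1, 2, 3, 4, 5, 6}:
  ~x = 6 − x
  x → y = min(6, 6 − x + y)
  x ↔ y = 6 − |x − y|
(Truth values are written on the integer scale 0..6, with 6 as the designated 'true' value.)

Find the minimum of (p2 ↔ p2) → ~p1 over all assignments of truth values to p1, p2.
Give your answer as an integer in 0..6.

0

Take p1 = 6, p2 = 0:
p2 ↔ p2 = 0 ↔ 0 = 6
~p1 = ~6 = 0
(p2 ↔ p2) → ~p1 = 6 → 0 = 0
No assignment yields a value below 0, so this is the minimum.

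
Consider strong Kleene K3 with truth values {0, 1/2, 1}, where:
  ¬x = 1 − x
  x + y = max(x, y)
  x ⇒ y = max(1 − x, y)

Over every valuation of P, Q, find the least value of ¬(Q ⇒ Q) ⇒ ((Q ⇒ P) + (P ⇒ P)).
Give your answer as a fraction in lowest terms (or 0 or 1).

1/2

Take P = 1/2, Q = 1/2:
Q ⇒ Q = 1/2 ⇒ 1/2 = 1/2
¬(Q ⇒ Q) = ¬1/2 = 1/2
Q ⇒ P = 1/2 ⇒ 1/2 = 1/2
P ⇒ P = 1/2 ⇒ 1/2 = 1/2
(Q ⇒ P) + (P ⇒ P) = 1/2 + 1/2 = 1/2
¬(Q ⇒ Q) ⇒ ((Q ⇒ P) + (P ⇒ P)) = 1/2 ⇒ 1/2 = 1/2
No assignment yields a value below 1/2, so this is the minimum.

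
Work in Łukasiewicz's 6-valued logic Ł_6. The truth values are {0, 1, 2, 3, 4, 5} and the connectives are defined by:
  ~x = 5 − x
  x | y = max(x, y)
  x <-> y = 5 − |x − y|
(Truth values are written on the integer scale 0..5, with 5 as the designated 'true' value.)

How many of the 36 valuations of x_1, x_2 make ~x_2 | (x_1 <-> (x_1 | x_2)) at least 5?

value 5: 21 assignments (counts)
value 4: 5 assignments
value 3: 4 assignments
value 2: 3 assignments
value 1: 2 assignments
value 0: 1 assignment
So 21 of the 36 assignments meet the threshold.

21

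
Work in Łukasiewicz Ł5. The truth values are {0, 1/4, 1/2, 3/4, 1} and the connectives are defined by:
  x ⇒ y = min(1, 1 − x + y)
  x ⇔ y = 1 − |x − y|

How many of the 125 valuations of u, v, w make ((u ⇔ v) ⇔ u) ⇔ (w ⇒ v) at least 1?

value 1: 47 assignments (counts)
value 3/4: 41 assignments
value 1/2: 25 assignments
value 1/4: 9 assignments
value 0: 3 assignments
So 47 of the 125 assignments meet the threshold.

47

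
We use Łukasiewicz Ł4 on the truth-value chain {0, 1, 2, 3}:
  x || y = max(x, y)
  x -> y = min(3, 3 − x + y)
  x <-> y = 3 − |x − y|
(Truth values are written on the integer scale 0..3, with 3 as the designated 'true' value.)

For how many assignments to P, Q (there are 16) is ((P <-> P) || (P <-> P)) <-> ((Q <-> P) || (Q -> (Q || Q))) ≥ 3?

P = 0, Q = 0 ↦ 3  ≥
P = 0, Q = 1 ↦ 3  ≥
P = 0, Q = 2 ↦ 3  ≥
P = 0, Q = 3 ↦ 3  ≥
P = 1, Q = 0 ↦ 3  ≥
P = 1, Q = 1 ↦ 3  ≥
P = 1, Q = 2 ↦ 3  ≥
P = 1, Q = 3 ↦ 3  ≥
P = 2, Q = 0 ↦ 3  ≥
P = 2, Q = 1 ↦ 3  ≥
P = 2, Q = 2 ↦ 3  ≥
P = 2, Q = 3 ↦ 3  ≥
P = 3, Q = 0 ↦ 3  ≥
P = 3, Q = 1 ↦ 3  ≥
P = 3, Q = 2 ↦ 3  ≥
P = 3, Q = 3 ↦ 3  ≥
So 16 of the 16 assignments meet the threshold.

16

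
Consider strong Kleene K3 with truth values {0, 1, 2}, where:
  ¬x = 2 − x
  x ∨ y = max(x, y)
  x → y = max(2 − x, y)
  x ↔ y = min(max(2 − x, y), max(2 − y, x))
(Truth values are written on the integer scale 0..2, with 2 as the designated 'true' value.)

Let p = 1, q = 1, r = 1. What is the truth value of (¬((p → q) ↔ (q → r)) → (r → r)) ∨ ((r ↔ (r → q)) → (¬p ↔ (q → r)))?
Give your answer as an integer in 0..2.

p → q = 1 → 1 = 1
q → r = 1 → 1 = 1
(p → q) ↔ (q → r) = 1 ↔ 1 = 1
¬((p → q) ↔ (q → r)) = ¬1 = 1
r → r = 1 → 1 = 1
¬((p → q) ↔ (q → r)) → (r → r) = 1 → 1 = 1
r → q = 1 → 1 = 1
r ↔ (r → q) = 1 ↔ 1 = 1
¬p = ¬1 = 1
q → r = 1 → 1 = 1
¬p ↔ (q → r) = 1 ↔ 1 = 1
(r ↔ (r → q)) → (¬p ↔ (q → r)) = 1 → 1 = 1
(¬((p → q) ↔ (q → r)) → (r → r)) ∨ ((r ↔ (r → q)) → (¬p ↔ (q → r))) = 1 ∨ 1 = 1

1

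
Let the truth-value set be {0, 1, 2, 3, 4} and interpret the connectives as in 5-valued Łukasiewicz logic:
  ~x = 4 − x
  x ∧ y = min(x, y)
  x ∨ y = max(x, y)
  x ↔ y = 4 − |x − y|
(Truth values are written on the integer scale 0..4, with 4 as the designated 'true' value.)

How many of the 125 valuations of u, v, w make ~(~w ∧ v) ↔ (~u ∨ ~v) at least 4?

65

value 4: 65 assignments (counts)
value 3: 32 assignments
value 2: 18 assignments
value 1: 8 assignments
value 0: 2 assignments
So 65 of the 125 assignments meet the threshold.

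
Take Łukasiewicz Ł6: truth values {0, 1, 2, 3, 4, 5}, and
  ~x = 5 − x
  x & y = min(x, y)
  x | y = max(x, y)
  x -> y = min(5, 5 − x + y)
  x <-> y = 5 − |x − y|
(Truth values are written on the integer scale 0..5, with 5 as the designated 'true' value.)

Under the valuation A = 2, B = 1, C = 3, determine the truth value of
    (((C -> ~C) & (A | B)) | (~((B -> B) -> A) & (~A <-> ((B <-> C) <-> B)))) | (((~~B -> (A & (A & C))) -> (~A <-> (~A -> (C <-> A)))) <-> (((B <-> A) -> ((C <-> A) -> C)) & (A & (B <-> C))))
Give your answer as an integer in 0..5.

4

~C = ~3 = 2
C -> ~C = 3 -> 2 = 4
A | B = 2 | 1 = 2
(C -> ~C) & (A | B) = 4 & 2 = 2
B -> B = 1 -> 1 = 5
(B -> B) -> A = 5 -> 2 = 2
~((B -> B) -> A) = ~2 = 3
~A = ~2 = 3
B <-> C = 1 <-> 3 = 3
(B <-> C) <-> B = 3 <-> 1 = 3
~A <-> ((B <-> C) <-> B) = 3 <-> 3 = 5
~((B -> B) -> A) & (~A <-> ((B <-> C) <-> B)) = 3 & 5 = 3
((C -> ~C) & (A | B)) | (~((B -> B) -> A) & (~A <-> ((B <-> C) <-> B))) = 2 | 3 = 3
~B = ~1 = 4
~~B = ~4 = 1
A & C = 2 & 3 = 2
A & (A & C) = 2 & 2 = 2
~~B -> (A & (A & C)) = 1 -> 2 = 5
~A = ~2 = 3
~A = ~2 = 3
C <-> A = 3 <-> 2 = 4
~A -> (C <-> A) = 3 -> 4 = 5
~A <-> (~A -> (C <-> A)) = 3 <-> 5 = 3
(~~B -> (A & (A & C))) -> (~A <-> (~A -> (C <-> A))) = 5 -> 3 = 3
B <-> A = 1 <-> 2 = 4
C <-> A = 3 <-> 2 = 4
(C <-> A) -> C = 4 -> 3 = 4
(B <-> A) -> ((C <-> A) -> C) = 4 -> 4 = 5
B <-> C = 1 <-> 3 = 3
A & (B <-> C) = 2 & 3 = 2
((B <-> A) -> ((C <-> A) -> C)) & (A & (B <-> C)) = 5 & 2 = 2
((~~B -> (A & (A & C))) -> (~A <-> (~A -> (C <-> A)))) <-> (((B <-> A) -> ((C <-> A) -> C)) & (A & (B <-> C))) = 3 <-> 2 = 4
(((C -> ~C) & (A | B)) | (~((B -> B) -> A) & (~A <-> ((B <-> C) <-> B)))) | (((~~B -> (A & (A & C))) -> (~A <-> (~A -> (C <-> A)))) <-> (((B <-> A) -> ((C <-> A) -> C)) & (A & (B <-> C)))) = 3 | 4 = 4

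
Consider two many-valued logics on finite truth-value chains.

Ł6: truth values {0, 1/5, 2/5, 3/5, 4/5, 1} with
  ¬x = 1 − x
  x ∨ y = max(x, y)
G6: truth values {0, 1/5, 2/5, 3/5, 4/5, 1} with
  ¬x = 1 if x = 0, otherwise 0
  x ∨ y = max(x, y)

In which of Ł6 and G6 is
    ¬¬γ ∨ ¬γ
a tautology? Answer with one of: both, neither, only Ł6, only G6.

In Ł6: at γ = 1/5 the value is 4/5 — not a tautology.
In G6: every assignment gives 1 — tautology.

only G6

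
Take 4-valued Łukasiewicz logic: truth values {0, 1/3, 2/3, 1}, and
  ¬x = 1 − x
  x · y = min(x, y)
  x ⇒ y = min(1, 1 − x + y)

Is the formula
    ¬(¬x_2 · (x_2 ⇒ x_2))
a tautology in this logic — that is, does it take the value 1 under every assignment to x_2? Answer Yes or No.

Counterexample: take x_2 = 0.
¬x_2 = ¬0 = 1
x_2 ⇒ x_2 = 0 ⇒ 0 = 1
¬x_2 · (x_2 ⇒ x_2) = 1 · 1 = 1
¬(¬x_2 · (x_2 ⇒ x_2)) = ¬1 = 0
This gives 0 ≠ 1.

No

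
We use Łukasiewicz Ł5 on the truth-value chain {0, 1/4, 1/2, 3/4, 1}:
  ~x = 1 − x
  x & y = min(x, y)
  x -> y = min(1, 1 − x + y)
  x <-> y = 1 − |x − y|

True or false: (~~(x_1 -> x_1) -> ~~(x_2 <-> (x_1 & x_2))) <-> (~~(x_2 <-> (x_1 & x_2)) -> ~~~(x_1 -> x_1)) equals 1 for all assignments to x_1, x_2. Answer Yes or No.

No

Counterexample: take x_1 = 0, x_2 = 0.
x_1 -> x_1 = 0 -> 0 = 1
~(x_1 -> x_1) = ~1 = 0
~~(x_1 -> x_1) = ~0 = 1
x_1 & x_2 = 0 & 0 = 0
x_2 <-> (x_1 & x_2) = 0 <-> 0 = 1
~(x_2 <-> (x_1 & x_2)) = ~1 = 0
~~(x_2 <-> (x_1 & x_2)) = ~0 = 1
~~(x_1 -> x_1) -> ~~(x_2 <-> (x_1 & x_2)) = 1 -> 1 = 1
x_1 & x_2 = 0 & 0 = 0
x_2 <-> (x_1 & x_2) = 0 <-> 0 = 1
~(x_2 <-> (x_1 & x_2)) = ~1 = 0
~~(x_2 <-> (x_1 & x_2)) = ~0 = 1
x_1 -> x_1 = 0 -> 0 = 1
~(x_1 -> x_1) = ~1 = 0
~~(x_1 -> x_1) = ~0 = 1
~~~(x_1 -> x_1) = ~1 = 0
~~(x_2 <-> (x_1 & x_2)) -> ~~~(x_1 -> x_1) = 1 -> 0 = 0
(~~(x_1 -> x_1) -> ~~(x_2 <-> (x_1 & x_2))) <-> (~~(x_2 <-> (x_1 & x_2)) -> ~~~(x_1 -> x_1)) = 1 <-> 0 = 0
This gives 0 ≠ 1.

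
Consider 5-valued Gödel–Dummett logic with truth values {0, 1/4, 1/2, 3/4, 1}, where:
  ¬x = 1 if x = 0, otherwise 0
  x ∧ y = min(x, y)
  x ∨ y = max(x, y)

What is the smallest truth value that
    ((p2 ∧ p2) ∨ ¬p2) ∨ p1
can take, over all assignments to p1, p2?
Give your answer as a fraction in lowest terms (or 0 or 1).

Take p1 = 0, p2 = 1/4:
p2 ∧ p2 = 1/4 ∧ 1/4 = 1/4
¬p2 = ¬1/4 = 0
(p2 ∧ p2) ∨ ¬p2 = 1/4 ∨ 0 = 1/4
((p2 ∧ p2) ∨ ¬p2) ∨ p1 = 1/4 ∨ 0 = 1/4
No assignment yields a value below 1/4, so this is the minimum.

1/4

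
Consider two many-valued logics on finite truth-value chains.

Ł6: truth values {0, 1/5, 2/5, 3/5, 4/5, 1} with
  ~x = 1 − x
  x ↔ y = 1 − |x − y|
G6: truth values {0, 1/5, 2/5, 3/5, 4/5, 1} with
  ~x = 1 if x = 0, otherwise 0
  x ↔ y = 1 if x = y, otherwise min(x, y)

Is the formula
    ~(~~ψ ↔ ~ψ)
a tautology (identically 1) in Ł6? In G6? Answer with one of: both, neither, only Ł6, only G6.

In Ł6: at ψ = 1/5 the value is 3/5 — not a tautology.
In G6: every assignment gives 1 — tautology.

only G6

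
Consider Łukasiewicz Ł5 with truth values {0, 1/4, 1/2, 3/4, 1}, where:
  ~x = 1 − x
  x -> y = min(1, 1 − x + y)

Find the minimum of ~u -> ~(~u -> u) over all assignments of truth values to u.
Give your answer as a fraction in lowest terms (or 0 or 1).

Take u = 1/2:
~u = ~1/2 = 1/2
~u = ~1/2 = 1/2
~u -> u = 1/2 -> 1/2 = 1
~(~u -> u) = ~1 = 0
~u -> ~(~u -> u) = 1/2 -> 0 = 1/2
No assignment yields a value below 1/2, so this is the minimum.

1/2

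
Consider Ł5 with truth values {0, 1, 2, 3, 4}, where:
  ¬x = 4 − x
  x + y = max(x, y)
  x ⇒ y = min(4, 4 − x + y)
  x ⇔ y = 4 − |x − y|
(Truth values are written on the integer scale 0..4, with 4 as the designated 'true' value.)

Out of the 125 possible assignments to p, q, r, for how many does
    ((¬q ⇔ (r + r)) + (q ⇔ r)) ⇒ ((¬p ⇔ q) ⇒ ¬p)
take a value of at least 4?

87

value 4: 87 assignments (counts)
value 3: 18 assignments
value 2: 12 assignments
value 1: 6 assignments
value 0: 2 assignments
So 87 of the 125 assignments meet the threshold.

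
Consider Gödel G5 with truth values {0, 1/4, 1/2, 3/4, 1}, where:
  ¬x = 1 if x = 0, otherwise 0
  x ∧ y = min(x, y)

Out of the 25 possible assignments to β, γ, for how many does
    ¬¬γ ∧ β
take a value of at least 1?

value 1: 4 assignments (counts)
value 3/4: 4 assignments
value 1/2: 4 assignments
value 1/4: 4 assignments
value 0: 9 assignments
So 4 of the 25 assignments meet the threshold.

4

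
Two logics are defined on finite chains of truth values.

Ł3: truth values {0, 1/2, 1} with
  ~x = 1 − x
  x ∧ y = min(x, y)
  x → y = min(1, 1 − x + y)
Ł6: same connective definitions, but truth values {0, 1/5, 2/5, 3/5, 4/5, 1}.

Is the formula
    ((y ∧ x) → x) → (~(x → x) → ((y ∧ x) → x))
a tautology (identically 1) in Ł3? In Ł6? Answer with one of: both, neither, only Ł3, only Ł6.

both

In Ł3: every assignment gives 1 — tautology.
In Ł6: every assignment gives 1 — tautology.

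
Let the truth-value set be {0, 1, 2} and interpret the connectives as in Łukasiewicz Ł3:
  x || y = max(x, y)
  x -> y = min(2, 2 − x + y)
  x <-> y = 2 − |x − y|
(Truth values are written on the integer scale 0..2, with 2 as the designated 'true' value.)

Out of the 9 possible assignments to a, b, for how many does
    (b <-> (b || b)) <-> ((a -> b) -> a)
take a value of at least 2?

4

a = 0, b = 0 ↦ 0  <
a = 0, b = 1 ↦ 0  <
a = 0, b = 2 ↦ 0  <
a = 1, b = 0 ↦ 2  ≥
a = 1, b = 1 ↦ 1  <
a = 1, b = 2 ↦ 1  <
a = 2, b = 0 ↦ 2  ≥
a = 2, b = 1 ↦ 2  ≥
a = 2, b = 2 ↦ 2  ≥
So 4 of the 9 assignments meet the threshold.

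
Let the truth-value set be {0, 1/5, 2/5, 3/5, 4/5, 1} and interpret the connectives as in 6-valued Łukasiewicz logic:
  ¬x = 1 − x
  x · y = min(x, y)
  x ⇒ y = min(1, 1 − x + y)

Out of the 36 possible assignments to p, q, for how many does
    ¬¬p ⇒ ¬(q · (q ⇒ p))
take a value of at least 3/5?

31

value 1: 24 assignments (counts)
value 4/5: 4 assignments (counts)
value 3/5: 3 assignments (counts)
value 2/5: 3 assignments
value 1/5: 1 assignment
value 0: 1 assignment
So 31 of the 36 assignments meet the threshold.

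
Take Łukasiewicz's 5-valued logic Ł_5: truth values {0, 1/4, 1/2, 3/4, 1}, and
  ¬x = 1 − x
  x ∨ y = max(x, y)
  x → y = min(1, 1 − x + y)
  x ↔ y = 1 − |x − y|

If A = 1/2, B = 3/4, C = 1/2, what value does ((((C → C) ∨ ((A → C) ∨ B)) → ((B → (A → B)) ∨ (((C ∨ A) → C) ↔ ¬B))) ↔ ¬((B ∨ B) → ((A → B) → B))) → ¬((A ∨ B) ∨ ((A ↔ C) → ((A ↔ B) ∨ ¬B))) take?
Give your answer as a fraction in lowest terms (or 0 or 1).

C → C = 1/2 → 1/2 = 1
A → C = 1/2 → 1/2 = 1
(A → C) ∨ B = 1 ∨ 3/4 = 1
(C → C) ∨ ((A → C) ∨ B) = 1 ∨ 1 = 1
A → B = 1/2 → 3/4 = 1
B → (A → B) = 3/4 → 1 = 1
C ∨ A = 1/2 ∨ 1/2 = 1/2
(C ∨ A) → C = 1/2 → 1/2 = 1
¬B = ¬3/4 = 1/4
((C ∨ A) → C) ↔ ¬B = 1 ↔ 1/4 = 1/4
(B → (A → B)) ∨ (((C ∨ A) → C) ↔ ¬B) = 1 ∨ 1/4 = 1
((C → C) ∨ ((A → C) ∨ B)) → ((B → (A → B)) ∨ (((C ∨ A) → C) ↔ ¬B)) = 1 → 1 = 1
B ∨ B = 3/4 ∨ 3/4 = 3/4
A → B = 1/2 → 3/4 = 1
(A → B) → B = 1 → 3/4 = 3/4
(B ∨ B) → ((A → B) → B) = 3/4 → 3/4 = 1
¬((B ∨ B) → ((A → B) → B)) = ¬1 = 0
(((C → C) ∨ ((A → C) ∨ B)) → ((B → (A → B)) ∨ (((C ∨ A) → C) ↔ ¬B))) ↔ ¬((B ∨ B) → ((A → B) → B)) = 1 ↔ 0 = 0
A ∨ B = 1/2 ∨ 3/4 = 3/4
A ↔ C = 1/2 ↔ 1/2 = 1
A ↔ B = 1/2 ↔ 3/4 = 3/4
¬B = ¬3/4 = 1/4
(A ↔ B) ∨ ¬B = 3/4 ∨ 1/4 = 3/4
(A ↔ C) → ((A ↔ B) ∨ ¬B) = 1 → 3/4 = 3/4
(A ∨ B) ∨ ((A ↔ C) → ((A ↔ B) ∨ ¬B)) = 3/4 ∨ 3/4 = 3/4
¬((A ∨ B) ∨ ((A ↔ C) → ((A ↔ B) ∨ ¬B))) = ¬3/4 = 1/4
((((C → C) ∨ ((A → C) ∨ B)) → ((B → (A → B)) ∨ (((C ∨ A) → C) ↔ ¬B))) ↔ ¬((B ∨ B) → ((A → B) → B))) → ¬((A ∨ B) ∨ ((A ↔ C) → ((A ↔ B) ∨ ¬B))) = 0 → 1/4 = 1

1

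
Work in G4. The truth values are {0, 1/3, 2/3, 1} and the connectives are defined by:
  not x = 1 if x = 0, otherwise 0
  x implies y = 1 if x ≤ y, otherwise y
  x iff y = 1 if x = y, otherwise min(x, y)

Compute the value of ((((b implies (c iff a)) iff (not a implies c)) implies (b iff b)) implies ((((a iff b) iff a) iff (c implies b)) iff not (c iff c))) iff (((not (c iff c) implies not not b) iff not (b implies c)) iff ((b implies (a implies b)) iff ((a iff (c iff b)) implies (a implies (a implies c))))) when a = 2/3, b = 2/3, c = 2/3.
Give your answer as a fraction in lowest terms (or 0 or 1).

1

c iff a = 2/3 iff 2/3 = 1
b implies (c iff a) = 2/3 implies 1 = 1
not a = not 2/3 = 0
not a implies c = 0 implies 2/3 = 1
(b implies (c iff a)) iff (not a implies c) = 1 iff 1 = 1
b iff b = 2/3 iff 2/3 = 1
((b implies (c iff a)) iff (not a implies c)) implies (b iff b) = 1 implies 1 = 1
a iff b = 2/3 iff 2/3 = 1
(a iff b) iff a = 1 iff 2/3 = 2/3
c implies b = 2/3 implies 2/3 = 1
((a iff b) iff a) iff (c implies b) = 2/3 iff 1 = 2/3
c iff c = 2/3 iff 2/3 = 1
not (c iff c) = not 1 = 0
(((a iff b) iff a) iff (c implies b)) iff not (c iff c) = 2/3 iff 0 = 0
(((b implies (c iff a)) iff (not a implies c)) implies (b iff b)) implies ((((a iff b) iff a) iff (c implies b)) iff not (c iff c)) = 1 implies 0 = 0
c iff c = 2/3 iff 2/3 = 1
not (c iff c) = not 1 = 0
not b = not 2/3 = 0
not not b = not 0 = 1
not (c iff c) implies not not b = 0 implies 1 = 1
b implies c = 2/3 implies 2/3 = 1
not (b implies c) = not 1 = 0
(not (c iff c) implies not not b) iff not (b implies c) = 1 iff 0 = 0
a implies b = 2/3 implies 2/3 = 1
b implies (a implies b) = 2/3 implies 1 = 1
c iff b = 2/3 iff 2/3 = 1
a iff (c iff b) = 2/3 iff 1 = 2/3
a implies c = 2/3 implies 2/3 = 1
a implies (a implies c) = 2/3 implies 1 = 1
(a iff (c iff b)) implies (a implies (a implies c)) = 2/3 implies 1 = 1
(b implies (a implies b)) iff ((a iff (c iff b)) implies (a implies (a implies c))) = 1 iff 1 = 1
((not (c iff c) implies not not b) iff not (b implies c)) iff ((b implies (a implies b)) iff ((a iff (c iff b)) implies (a implies (a implies c)))) = 0 iff 1 = 0
((((b implies (c iff a)) iff (not a implies c)) implies (b iff b)) implies ((((a iff b) iff a) iff (c implies b)) iff not (c iff c))) iff (((not (c iff c) implies not not b) iff not (b implies c)) iff ((b implies (a implies b)) iff ((a iff (c iff b)) implies (a implies (a implies c))))) = 0 iff 0 = 1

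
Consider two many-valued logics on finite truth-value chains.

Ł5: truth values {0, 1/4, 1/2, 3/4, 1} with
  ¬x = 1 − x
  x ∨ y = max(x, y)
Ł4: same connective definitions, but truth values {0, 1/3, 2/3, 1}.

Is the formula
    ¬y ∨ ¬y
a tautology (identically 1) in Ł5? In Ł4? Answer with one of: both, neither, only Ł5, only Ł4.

neither

In Ł5: at y = 1/4 the value is 3/4 — not a tautology.
In Ł4: at y = 1/3 the value is 2/3 — not a tautology.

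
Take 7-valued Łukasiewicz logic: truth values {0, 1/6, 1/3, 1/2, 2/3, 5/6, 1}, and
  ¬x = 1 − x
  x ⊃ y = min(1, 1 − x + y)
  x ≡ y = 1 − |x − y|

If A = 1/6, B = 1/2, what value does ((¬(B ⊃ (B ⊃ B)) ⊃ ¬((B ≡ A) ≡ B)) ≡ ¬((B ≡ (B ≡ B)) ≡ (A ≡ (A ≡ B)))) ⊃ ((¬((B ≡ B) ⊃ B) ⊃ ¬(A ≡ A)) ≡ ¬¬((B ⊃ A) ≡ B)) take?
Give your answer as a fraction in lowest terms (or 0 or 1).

B ⊃ B = 1/2 ⊃ 1/2 = 1
B ⊃ (B ⊃ B) = 1/2 ⊃ 1 = 1
¬(B ⊃ (B ⊃ B)) = ¬1 = 0
B ≡ A = 1/2 ≡ 1/6 = 2/3
(B ≡ A) ≡ B = 2/3 ≡ 1/2 = 5/6
¬((B ≡ A) ≡ B) = ¬5/6 = 1/6
¬(B ⊃ (B ⊃ B)) ⊃ ¬((B ≡ A) ≡ B) = 0 ⊃ 1/6 = 1
B ≡ B = 1/2 ≡ 1/2 = 1
B ≡ (B ≡ B) = 1/2 ≡ 1 = 1/2
A ≡ B = 1/6 ≡ 1/2 = 2/3
A ≡ (A ≡ B) = 1/6 ≡ 2/3 = 1/2
(B ≡ (B ≡ B)) ≡ (A ≡ (A ≡ B)) = 1/2 ≡ 1/2 = 1
¬((B ≡ (B ≡ B)) ≡ (A ≡ (A ≡ B))) = ¬1 = 0
(¬(B ⊃ (B ⊃ B)) ⊃ ¬((B ≡ A) ≡ B)) ≡ ¬((B ≡ (B ≡ B)) ≡ (A ≡ (A ≡ B))) = 1 ≡ 0 = 0
B ≡ B = 1/2 ≡ 1/2 = 1
(B ≡ B) ⊃ B = 1 ⊃ 1/2 = 1/2
¬((B ≡ B) ⊃ B) = ¬1/2 = 1/2
A ≡ A = 1/6 ≡ 1/6 = 1
¬(A ≡ A) = ¬1 = 0
¬((B ≡ B) ⊃ B) ⊃ ¬(A ≡ A) = 1/2 ⊃ 0 = 1/2
B ⊃ A = 1/2 ⊃ 1/6 = 2/3
(B ⊃ A) ≡ B = 2/3 ≡ 1/2 = 5/6
¬((B ⊃ A) ≡ B) = ¬5/6 = 1/6
¬¬((B ⊃ A) ≡ B) = ¬1/6 = 5/6
(¬((B ≡ B) ⊃ B) ⊃ ¬(A ≡ A)) ≡ ¬¬((B ⊃ A) ≡ B) = 1/2 ≡ 5/6 = 2/3
((¬(B ⊃ (B ⊃ B)) ⊃ ¬((B ≡ A) ≡ B)) ≡ ¬((B ≡ (B ≡ B)) ≡ (A ≡ (A ≡ B)))) ⊃ ((¬((B ≡ B) ⊃ B) ⊃ ¬(A ≡ A)) ≡ ¬¬((B ⊃ A) ≡ B)) = 0 ⊃ 2/3 = 1

1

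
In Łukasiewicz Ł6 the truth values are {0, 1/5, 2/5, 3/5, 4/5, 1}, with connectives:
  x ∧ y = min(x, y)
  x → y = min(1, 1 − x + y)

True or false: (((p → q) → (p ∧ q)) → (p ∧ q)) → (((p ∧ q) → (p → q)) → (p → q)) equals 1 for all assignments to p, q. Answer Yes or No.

At p = 4/5, q = 4/5, for instance:
p → q = 4/5 → 4/5 = 1
p ∧ q = 4/5 ∧ 4/5 = 4/5
(p → q) → (p ∧ q) = 1 → 4/5 = 4/5
((p → q) → (p ∧ q)) → (p ∧ q) = 4/5 → 4/5 = 1
(p ∧ q) → (p → q) = 4/5 → 1 = 1
((p ∧ q) → (p → q)) → (p → q) = 1 → 1 = 1
(((p → q) → (p ∧ q)) → (p ∧ q)) → (((p ∧ q) → (p → q)) → (p → q)) = 1 → 1 = 1
and checking the remaining 35 assignments likewise gives ≥ 1 in every case.

Yes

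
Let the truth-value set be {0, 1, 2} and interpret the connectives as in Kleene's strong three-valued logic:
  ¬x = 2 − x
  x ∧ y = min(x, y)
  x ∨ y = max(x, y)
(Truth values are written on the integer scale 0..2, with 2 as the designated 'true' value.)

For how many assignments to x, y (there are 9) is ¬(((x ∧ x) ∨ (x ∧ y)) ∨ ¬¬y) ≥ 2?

1

x = 0, y = 0 ↦ 2  ≥
x = 0, y = 1 ↦ 1  <
x = 0, y = 2 ↦ 0  <
x = 1, y = 0 ↦ 1  <
x = 1, y = 1 ↦ 1  <
x = 1, y = 2 ↦ 0  <
x = 2, y = 0 ↦ 0  <
x = 2, y = 1 ↦ 0  <
x = 2, y = 2 ↦ 0  <
So 1 of the 9 assignments meets the threshold.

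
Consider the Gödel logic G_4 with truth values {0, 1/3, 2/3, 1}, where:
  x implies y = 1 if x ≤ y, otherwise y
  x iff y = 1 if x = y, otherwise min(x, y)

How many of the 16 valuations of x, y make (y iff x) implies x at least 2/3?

x = 0, y = 0 ↦ 0  <
x = 0, y = 1/3 ↦ 1  ≥
x = 0, y = 2/3 ↦ 1  ≥
x = 0, y = 1 ↦ 1  ≥
x = 1/3, y = 0 ↦ 1  ≥
x = 1/3, y = 1/3 ↦ 1/3  <
x = 1/3, y = 2/3 ↦ 1  ≥
x = 1/3, y = 1 ↦ 1  ≥
x = 2/3, y = 0 ↦ 1  ≥
x = 2/3, y = 1/3 ↦ 1  ≥
x = 2/3, y = 2/3 ↦ 2/3  ≥
x = 2/3, y = 1 ↦ 1  ≥
x = 1, y = 0 ↦ 1  ≥
x = 1, y = 1/3 ↦ 1  ≥
x = 1, y = 2/3 ↦ 1  ≥
x = 1, y = 1 ↦ 1  ≥
So 14 of the 16 assignments meet the threshold.

14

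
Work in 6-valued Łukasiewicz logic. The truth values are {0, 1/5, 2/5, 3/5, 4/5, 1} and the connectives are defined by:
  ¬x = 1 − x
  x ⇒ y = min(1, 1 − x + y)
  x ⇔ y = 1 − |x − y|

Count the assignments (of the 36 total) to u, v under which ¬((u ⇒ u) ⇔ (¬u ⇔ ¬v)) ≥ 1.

2

value 1: 2 assignments (counts)
value 4/5: 4 assignments
value 3/5: 6 assignments
value 2/5: 8 assignments
value 1/5: 10 assignments
value 0: 6 assignments
So 2 of the 36 assignments meet the threshold.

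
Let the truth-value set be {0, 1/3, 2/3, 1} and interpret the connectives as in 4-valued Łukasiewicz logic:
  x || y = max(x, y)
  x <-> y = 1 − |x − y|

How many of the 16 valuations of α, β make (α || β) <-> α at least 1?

α = 0, β = 0 ↦ 1  ≥
α = 0, β = 1/3 ↦ 2/3  <
α = 0, β = 2/3 ↦ 1/3  <
α = 0, β = 1 ↦ 0  <
α = 1/3, β = 0 ↦ 1  ≥
α = 1/3, β = 1/3 ↦ 1  ≥
α = 1/3, β = 2/3 ↦ 2/3  <
α = 1/3, β = 1 ↦ 1/3  <
α = 2/3, β = 0 ↦ 1  ≥
α = 2/3, β = 1/3 ↦ 1  ≥
α = 2/3, β = 2/3 ↦ 1  ≥
α = 2/3, β = 1 ↦ 2/3  <
α = 1, β = 0 ↦ 1  ≥
α = 1, β = 1/3 ↦ 1  ≥
α = 1, β = 2/3 ↦ 1  ≥
α = 1, β = 1 ↦ 1  ≥
So 10 of the 16 assignments meet the threshold.

10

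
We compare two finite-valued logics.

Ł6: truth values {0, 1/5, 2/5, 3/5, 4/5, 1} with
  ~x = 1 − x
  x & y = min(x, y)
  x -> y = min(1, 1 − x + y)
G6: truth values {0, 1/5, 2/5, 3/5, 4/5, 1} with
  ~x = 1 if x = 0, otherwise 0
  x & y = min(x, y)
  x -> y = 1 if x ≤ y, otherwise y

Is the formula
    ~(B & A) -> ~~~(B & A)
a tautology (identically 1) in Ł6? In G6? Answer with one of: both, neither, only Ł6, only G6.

In Ł6: every assignment gives 1 — tautology.
In G6: every assignment gives 1 — tautology.

both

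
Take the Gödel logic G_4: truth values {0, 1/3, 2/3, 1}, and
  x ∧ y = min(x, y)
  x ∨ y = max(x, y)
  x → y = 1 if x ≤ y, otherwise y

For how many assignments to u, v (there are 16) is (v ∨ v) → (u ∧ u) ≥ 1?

u = 0, v = 0 ↦ 1  ≥
u = 0, v = 1/3 ↦ 0  <
u = 0, v = 2/3 ↦ 0  <
u = 0, v = 1 ↦ 0  <
u = 1/3, v = 0 ↦ 1  ≥
u = 1/3, v = 1/3 ↦ 1  ≥
u = 1/3, v = 2/3 ↦ 1/3  <
u = 1/3, v = 1 ↦ 1/3  <
u = 2/3, v = 0 ↦ 1  ≥
u = 2/3, v = 1/3 ↦ 1  ≥
u = 2/3, v = 2/3 ↦ 1  ≥
u = 2/3, v = 1 ↦ 2/3  <
u = 1, v = 0 ↦ 1  ≥
u = 1, v = 1/3 ↦ 1  ≥
u = 1, v = 2/3 ↦ 1  ≥
u = 1, v = 1 ↦ 1  ≥
So 10 of the 16 assignments meet the threshold.

10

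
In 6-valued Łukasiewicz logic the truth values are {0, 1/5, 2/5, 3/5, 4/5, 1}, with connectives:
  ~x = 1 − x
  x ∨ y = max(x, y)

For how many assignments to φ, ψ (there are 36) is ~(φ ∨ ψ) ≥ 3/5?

value 1: 1 assignment (counts)
value 4/5: 3 assignments (counts)
value 3/5: 5 assignments (counts)
value 2/5: 7 assignments
value 1/5: 9 assignments
value 0: 11 assignments
So 9 of the 36 assignments meet the threshold.

9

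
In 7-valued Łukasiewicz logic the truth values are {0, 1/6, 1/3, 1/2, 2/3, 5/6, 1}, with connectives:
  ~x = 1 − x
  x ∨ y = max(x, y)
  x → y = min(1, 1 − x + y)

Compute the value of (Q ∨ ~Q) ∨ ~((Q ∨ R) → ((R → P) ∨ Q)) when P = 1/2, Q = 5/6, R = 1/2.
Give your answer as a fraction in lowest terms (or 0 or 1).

~Q = ~5/6 = 1/6
Q ∨ ~Q = 5/6 ∨ 1/6 = 5/6
Q ∨ R = 5/6 ∨ 1/2 = 5/6
R → P = 1/2 → 1/2 = 1
(R → P) ∨ Q = 1 ∨ 5/6 = 1
(Q ∨ R) → ((R → P) ∨ Q) = 5/6 → 1 = 1
~((Q ∨ R) → ((R → P) ∨ Q)) = ~1 = 0
(Q ∨ ~Q) ∨ ~((Q ∨ R) → ((R → P) ∨ Q)) = 5/6 ∨ 0 = 5/6

5/6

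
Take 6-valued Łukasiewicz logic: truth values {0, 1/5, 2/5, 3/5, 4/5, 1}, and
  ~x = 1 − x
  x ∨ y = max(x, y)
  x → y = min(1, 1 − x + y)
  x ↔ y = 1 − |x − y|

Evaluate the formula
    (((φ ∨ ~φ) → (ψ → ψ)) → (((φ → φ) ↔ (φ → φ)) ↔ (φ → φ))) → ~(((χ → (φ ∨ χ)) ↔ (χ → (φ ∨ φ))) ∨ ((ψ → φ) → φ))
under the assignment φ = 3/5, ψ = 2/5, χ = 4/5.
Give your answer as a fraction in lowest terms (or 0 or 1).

~φ = ~3/5 = 2/5
φ ∨ ~φ = 3/5 ∨ 2/5 = 3/5
ψ → ψ = 2/5 → 2/5 = 1
(φ ∨ ~φ) → (ψ → ψ) = 3/5 → 1 = 1
φ → φ = 3/5 → 3/5 = 1
φ → φ = 3/5 → 3/5 = 1
(φ → φ) ↔ (φ → φ) = 1 ↔ 1 = 1
φ → φ = 3/5 → 3/5 = 1
((φ → φ) ↔ (φ → φ)) ↔ (φ → φ) = 1 ↔ 1 = 1
((φ ∨ ~φ) → (ψ → ψ)) → (((φ → φ) ↔ (φ → φ)) ↔ (φ → φ)) = 1 → 1 = 1
φ ∨ χ = 3/5 ∨ 4/5 = 4/5
χ → (φ ∨ χ) = 4/5 → 4/5 = 1
φ ∨ φ = 3/5 ∨ 3/5 = 3/5
χ → (φ ∨ φ) = 4/5 → 3/5 = 4/5
(χ → (φ ∨ χ)) ↔ (χ → (φ ∨ φ)) = 1 ↔ 4/5 = 4/5
ψ → φ = 2/5 → 3/5 = 1
(ψ → φ) → φ = 1 → 3/5 = 3/5
((χ → (φ ∨ χ)) ↔ (χ → (φ ∨ φ))) ∨ ((ψ → φ) → φ) = 4/5 ∨ 3/5 = 4/5
~(((χ → (φ ∨ χ)) ↔ (χ → (φ ∨ φ))) ∨ ((ψ → φ) → φ)) = ~4/5 = 1/5
(((φ ∨ ~φ) → (ψ → ψ)) → (((φ → φ) ↔ (φ → φ)) ↔ (φ → φ))) → ~(((χ → (φ ∨ χ)) ↔ (χ → (φ ∨ φ))) ∨ ((ψ → φ) → φ)) = 1 → 1/5 = 1/5

1/5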